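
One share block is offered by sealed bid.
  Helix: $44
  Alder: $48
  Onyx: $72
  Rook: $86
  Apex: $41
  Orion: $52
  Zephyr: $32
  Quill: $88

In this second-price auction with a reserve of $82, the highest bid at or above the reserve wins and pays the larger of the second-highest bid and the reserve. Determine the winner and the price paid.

Quill pays $86

Rule: the highest bid at or above the reserve wins and pays the larger of the second-highest bid and the reserve.
Sorting bids: 88 (Quill) > 86 (Rook) > 72 (Onyx) > 52 (Orion) > 48 (Alder) > 44 (Helix) > …
Quill has the top bid at or above the reserve ($88).
Second-highest bid $86 exceeds the reserve $82 → payment $86.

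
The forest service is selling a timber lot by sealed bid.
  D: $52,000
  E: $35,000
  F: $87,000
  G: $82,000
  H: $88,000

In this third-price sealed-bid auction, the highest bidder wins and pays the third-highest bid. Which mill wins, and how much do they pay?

Third-price sealed-bid auction: the highest bidder wins and pays the third-highest bid.
Sorting bids: 88,000 (H) > 87,000 (F) > 82,000 (G) > 52,000 (D) > 35,000 (E)
H wins; payment is bid #3 in the ranking = $82,000.

H pays $82,000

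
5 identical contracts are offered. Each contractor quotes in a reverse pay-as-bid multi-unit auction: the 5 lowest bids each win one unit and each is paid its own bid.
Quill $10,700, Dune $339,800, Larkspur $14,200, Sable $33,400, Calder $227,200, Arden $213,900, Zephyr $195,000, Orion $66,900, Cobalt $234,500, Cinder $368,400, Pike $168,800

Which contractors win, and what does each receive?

Ordering the bids: 10,700 (Quill), 14,200 (Larkspur), 33,400 (Sable), 66,900 (Orion), 168,800 (Pike), 195,000 (Zephyr), 213,900 (Arden), …
The 5 lowest are Quill, Larkspur, Sable, Orion, Pike.
Each winner is paid its own bid: Quill $10,700, Larkspur $14,200, Sable $33,400, Orion $66,900, Pike $168,800.

Quill $10,700, Larkspur $14,200, Sable $33,400, Orion $66,900, Pike $168,800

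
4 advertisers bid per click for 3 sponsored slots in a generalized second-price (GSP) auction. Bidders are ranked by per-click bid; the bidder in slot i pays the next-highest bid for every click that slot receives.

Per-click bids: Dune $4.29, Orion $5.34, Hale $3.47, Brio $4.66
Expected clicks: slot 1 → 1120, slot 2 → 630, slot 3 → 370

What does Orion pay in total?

Ranked by bid: $5.34 (Orion) > $4.66 (Brio) > $4.29 (Dune) > $3.47 (Hale)
Orion holds slot 1 → pays next bid $4.66 × 1120 clicks = $5219.20.

Orion pays $5219.20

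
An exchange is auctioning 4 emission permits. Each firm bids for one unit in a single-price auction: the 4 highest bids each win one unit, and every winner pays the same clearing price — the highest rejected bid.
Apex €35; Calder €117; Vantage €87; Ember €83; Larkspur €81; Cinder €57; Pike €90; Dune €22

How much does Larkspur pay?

Larkspur pays €0

Bids ranked high→low: 117 (Calder), 90 (Pike), 87 (Vantage), 83 (Ember), 81 (Larkspur), 57 (Cinder), …
Top 4: Calder, Pike, Vantage, Ember.
Clearing price = highest rejected bid = €81.
Larkspur does not win → pays €0.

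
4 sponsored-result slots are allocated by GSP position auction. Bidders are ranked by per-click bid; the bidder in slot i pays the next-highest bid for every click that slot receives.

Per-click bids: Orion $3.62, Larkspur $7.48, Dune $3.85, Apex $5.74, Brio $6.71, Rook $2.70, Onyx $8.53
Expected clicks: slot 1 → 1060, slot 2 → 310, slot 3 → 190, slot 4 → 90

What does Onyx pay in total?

Onyx pays $7928.80

Ranked by bid: $8.53 (Onyx) > $7.48 (Larkspur) > $6.71 (Brio) > $5.74 (Apex) > $3.85 (Dune) > …
Onyx holds slot 1 → pays next bid $7.48 × 1060 clicks = $7928.80.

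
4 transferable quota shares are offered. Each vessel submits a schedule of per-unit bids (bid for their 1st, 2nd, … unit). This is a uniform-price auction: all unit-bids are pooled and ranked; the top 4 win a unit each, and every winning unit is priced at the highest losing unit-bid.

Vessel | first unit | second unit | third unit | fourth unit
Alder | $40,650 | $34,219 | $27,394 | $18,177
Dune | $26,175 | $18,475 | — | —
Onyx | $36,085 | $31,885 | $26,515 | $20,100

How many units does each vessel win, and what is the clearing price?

Merging the schedules and taking the best 4: 40,650 (Alder-1), 36,085 (Onyx-1), 34,219 (Alder-2), 31,885 (Onyx-2)
The (k+1)-th unit-bid is $27,394.
Allocation: Alder 2, Onyx 2.

Alder 2, Onyx 2; clearing price $27,394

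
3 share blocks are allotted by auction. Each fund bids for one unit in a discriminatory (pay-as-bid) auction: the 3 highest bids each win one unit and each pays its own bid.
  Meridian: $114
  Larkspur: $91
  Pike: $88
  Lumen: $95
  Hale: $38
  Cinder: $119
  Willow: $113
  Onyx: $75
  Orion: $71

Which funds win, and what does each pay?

Sorting: 119 (Cinder), 114 (Meridian), 113 (Willow), 95 (Lumen), 91 (Larkspur), …
The 3 highest are Cinder, Meridian, Willow.
Each winner pays its own bid: Cinder $119, Meridian $114, Willow $113.

Cinder $119, Meridian $114, Willow $113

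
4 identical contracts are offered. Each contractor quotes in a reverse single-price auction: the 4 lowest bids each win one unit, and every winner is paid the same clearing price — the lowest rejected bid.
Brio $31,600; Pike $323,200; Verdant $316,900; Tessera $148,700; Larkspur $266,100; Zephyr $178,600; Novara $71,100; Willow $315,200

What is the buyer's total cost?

Sorting: 31,600 (Brio), 71,100 (Novara), 148,700 (Tessera), 178,600 (Zephyr), 266,100 (Larkspur), 315,200 (Willow), …
The 4 lowest are Brio, Novara, Tessera, Zephyr.
First losing bid is Larkspur's $266,100, which sets the uniform price.
Total cost = 4 × $266,100 = $1,064,400.

Total cost: $1,064,400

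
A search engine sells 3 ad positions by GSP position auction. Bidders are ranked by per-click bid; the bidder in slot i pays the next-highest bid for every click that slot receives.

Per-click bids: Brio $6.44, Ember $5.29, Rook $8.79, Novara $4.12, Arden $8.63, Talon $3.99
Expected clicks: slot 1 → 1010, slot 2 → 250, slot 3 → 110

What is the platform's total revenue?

Sorting advertisers: $8.79 (Rook) > $8.63 (Arden) > $6.44 (Brio) > $5.29 (Ember) > …
Slot 1: Rook pays $8.63 × 1010 = $8716.30
Slot 2: Arden pays $6.44 × 250 = $1610.00
Slot 3: Brio pays $5.29 × 110 = $581.90
Total = $10908.20

Total revenue: $10908.20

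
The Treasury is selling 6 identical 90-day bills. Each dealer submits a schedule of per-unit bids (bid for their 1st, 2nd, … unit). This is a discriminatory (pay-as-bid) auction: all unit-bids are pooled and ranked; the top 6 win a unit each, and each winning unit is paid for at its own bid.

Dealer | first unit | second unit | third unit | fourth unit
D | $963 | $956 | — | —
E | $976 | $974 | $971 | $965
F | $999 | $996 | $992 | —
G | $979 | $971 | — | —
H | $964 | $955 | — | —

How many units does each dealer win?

E 2, F 3, G 1

Merging the schedules and taking the best 6: 999 (F-1), 996 (F-2), 992 (F-3), 979 (G-1), 976 (E-1), 974 (E-2)
Next rejected bid: $971 (not a price — pay-as-bid).
Allocation: E 2, F 3, G 1.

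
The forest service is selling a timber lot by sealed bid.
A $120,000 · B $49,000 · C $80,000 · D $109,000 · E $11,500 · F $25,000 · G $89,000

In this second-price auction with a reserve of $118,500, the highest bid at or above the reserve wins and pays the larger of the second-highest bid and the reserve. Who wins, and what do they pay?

A pays $118,500

Second-price auction with a reserve of $118,500: the highest bid at or above the reserve wins and pays the larger of the second-highest bid and the reserve.
Sorting bids: 120,000 (A) > 109,000 (D) > 89,000 (G) > 80,000 (C) > 49,000 (B) > 25,000 (F) > …
A has the top bid at or above the reserve ($120,000).
max(second-highest $109,000, reserve $118,500) = $118,500.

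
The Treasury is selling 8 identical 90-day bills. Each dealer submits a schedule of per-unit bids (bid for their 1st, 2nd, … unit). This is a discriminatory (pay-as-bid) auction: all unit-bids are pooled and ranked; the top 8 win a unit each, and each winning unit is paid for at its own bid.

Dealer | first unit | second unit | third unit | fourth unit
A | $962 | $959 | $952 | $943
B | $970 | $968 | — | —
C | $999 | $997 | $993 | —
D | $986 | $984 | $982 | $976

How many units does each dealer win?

B 1, C 3, D 4

All unit-bids, highest first — top 8: 999 (C-1), 997 (C-2), 993 (C-3), 986 (D-1), 984 (D-2), 982 (D-3), 976 (D-4), 970 (B-1)
Next rejected bid: $968 (not a price — pay-as-bid).
Allocation: B 1, C 3, D 4.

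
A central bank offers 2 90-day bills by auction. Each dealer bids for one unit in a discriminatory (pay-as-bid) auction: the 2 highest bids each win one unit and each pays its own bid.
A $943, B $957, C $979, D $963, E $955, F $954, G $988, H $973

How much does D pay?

D pays $0

Bids ranked high→low: 988 (G), 979 (C), 973 (H), 963 (D), …
Top 2: G, C.
D does not win → $0.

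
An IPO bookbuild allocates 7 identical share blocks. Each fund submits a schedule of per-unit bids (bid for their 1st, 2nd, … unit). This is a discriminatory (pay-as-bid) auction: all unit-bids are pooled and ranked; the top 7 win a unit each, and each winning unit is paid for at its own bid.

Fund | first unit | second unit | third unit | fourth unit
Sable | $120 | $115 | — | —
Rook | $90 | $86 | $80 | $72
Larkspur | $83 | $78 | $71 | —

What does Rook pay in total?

Rook pays $256

Pooled unit-bids ranked (top 7): 120 (Sable-1), 115 (Sable-2), 90 (Rook-1), 86 (Rook-2), 83 (Larkspur-1), 80 (Rook-3), 78 (Larkspur-2)
Next rejected bid: $72 (not a price — pay-as-bid).
Rook's winning unit-bids: 90 + 86 + 80 = $256.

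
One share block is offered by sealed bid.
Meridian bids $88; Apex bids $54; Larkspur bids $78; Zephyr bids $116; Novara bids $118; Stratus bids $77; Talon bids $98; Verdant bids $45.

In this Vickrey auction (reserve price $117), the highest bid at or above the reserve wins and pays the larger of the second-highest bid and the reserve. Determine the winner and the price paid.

Bids ranked: 118 (Novara) > 116 (Zephyr) > 98 (Talon) > 88 (Meridian) > 78 (Larkspur) > 77 (Stratus) > …
Novara has the top bid at or above the reserve ($118).
Second-highest bid $116 is below the reserve $117, so the reserve binds → payment $117.

Novara pays $117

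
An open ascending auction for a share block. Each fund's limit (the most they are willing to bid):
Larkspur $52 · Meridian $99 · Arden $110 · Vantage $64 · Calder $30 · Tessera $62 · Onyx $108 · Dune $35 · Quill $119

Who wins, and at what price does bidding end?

Quill wins at $110

Ascending (English) auction: the price rises until one bidder remains; the winner pays the price at which the last rival dropped out.
Limits ranked: 119 (Quill) > 110 (Arden) > 108 (Onyx) > 99 (Meridian) > 64 (Vantage) > 62 (Tessera) > …
Once the price passes $110, only Quill is left; the hammer falls at Arden's limit of $110.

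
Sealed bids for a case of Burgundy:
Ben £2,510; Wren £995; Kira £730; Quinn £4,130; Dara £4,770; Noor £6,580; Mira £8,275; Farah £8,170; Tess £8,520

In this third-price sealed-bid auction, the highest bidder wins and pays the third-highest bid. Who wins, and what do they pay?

Tess pays £8,170

Sorting bids: 8,520 (Tess) > 8,275 (Mira) > 8,170 (Farah) > 6,580 (Noor) > 4,770 (Dara) > 4,130 (Quinn) > …
Tess wins; payment is bid #3 in the ranking = £8,170.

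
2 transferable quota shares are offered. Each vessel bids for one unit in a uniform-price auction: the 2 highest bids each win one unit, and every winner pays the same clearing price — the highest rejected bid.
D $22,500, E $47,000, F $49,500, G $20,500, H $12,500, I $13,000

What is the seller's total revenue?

Sorting: 49,500 (F), 47,000 (E), 22,500 (D), 20,500 (G), …
Winners (2 units): F, E.
Clearing price = highest rejected bid = $22,500.
Total revenue = 2 × $22,500 = $45,000.

Total revenue: $45,000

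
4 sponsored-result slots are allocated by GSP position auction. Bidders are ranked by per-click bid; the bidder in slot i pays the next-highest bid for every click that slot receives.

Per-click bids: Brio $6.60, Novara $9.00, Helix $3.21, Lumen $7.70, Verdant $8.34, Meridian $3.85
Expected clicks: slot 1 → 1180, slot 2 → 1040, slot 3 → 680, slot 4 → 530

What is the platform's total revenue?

Total revenue: $24377.70

Per-click bids in order: $9.00 (Novara) > $8.34 (Verdant) > $7.70 (Lumen) > $6.60 (Brio) > $3.85 (Meridian) > …
Slot 1: Novara pays $8.34 × 1180 = $9841.20
Slot 2: Verdant pays $7.70 × 1040 = $8008.00
Slot 3: Lumen pays $6.60 × 680 = $4488.00
Slot 4: Brio pays $3.85 × 530 = $2040.50
Total = $24377.70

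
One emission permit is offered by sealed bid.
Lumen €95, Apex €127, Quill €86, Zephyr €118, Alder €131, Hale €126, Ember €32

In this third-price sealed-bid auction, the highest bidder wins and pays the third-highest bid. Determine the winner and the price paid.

Alder pays €126

Third-price sealed-bid auction: the highest bidder wins and pays the third-highest bid.
Bids in order: 131 (Alder) > 127 (Apex) > 126 (Hale) > 118 (Zephyr) > 95 (Lumen) > 86 (Quill) > …
Alder wins; payment is bid #3 in the ranking = €126.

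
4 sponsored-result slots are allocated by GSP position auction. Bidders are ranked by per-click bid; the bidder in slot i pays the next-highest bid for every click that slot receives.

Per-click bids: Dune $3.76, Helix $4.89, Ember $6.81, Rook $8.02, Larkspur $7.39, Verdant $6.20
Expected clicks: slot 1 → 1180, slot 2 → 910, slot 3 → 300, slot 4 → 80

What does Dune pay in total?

Ranked by bid: $8.02 (Rook) > $7.39 (Larkspur) > $6.81 (Ember) > $6.20 (Verdant) > $4.89 (Helix) > …
Dune ranks below slot 4 → no slot, pays nothing.

Dune pays $0.00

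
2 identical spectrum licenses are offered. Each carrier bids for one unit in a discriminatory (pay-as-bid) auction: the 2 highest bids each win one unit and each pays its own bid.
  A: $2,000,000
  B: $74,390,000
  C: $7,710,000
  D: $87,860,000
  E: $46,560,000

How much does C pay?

C pays $0

Sorting: 87,860,000 (D), 74,390,000 (B), 46,560,000 (E), 7,710,000 (C), …
The 2 highest are D, B.
C does not win → $0.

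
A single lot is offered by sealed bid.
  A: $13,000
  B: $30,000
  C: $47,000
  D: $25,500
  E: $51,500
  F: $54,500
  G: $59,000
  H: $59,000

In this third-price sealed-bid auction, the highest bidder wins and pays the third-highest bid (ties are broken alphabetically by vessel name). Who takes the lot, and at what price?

Sorting bids: 59,000 (G) > 59,000 (H) > 54,500 (F) > 51,500 (E) > 47,000 (C) > 30,000 (B) > …
G and H tie at $59,000; tie-break gives it to G.
G is highest; pays the third-highest bid, $54,500.

G pays $54,500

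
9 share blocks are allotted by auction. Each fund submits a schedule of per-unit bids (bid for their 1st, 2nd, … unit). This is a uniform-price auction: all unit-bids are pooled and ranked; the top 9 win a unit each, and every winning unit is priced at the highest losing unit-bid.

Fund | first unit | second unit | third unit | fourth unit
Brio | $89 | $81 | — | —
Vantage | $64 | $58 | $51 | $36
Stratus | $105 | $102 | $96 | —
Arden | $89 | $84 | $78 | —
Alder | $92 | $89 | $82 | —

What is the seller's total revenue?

Total revenue: $729

Pooled unit-bids ranked (top 9): 105 (Stratus-1), 102 (Stratus-2), 96 (Stratus-3), 92 (Alder-1), 89 (Brio-1), 89 (Arden-1), 89 (Alder-2), 84 (Arden-2), 82 (Alder-3)
First bid not allocated: $81.
Allocation: Alder 3, Arden 2, Brio 1, Stratus 3. Every unit priced at $81.
Revenue = 9 × 81 = $729.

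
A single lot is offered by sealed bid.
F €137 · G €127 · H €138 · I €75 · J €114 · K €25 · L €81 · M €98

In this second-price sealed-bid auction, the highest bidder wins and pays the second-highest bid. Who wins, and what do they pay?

H pays €137

Rule: the highest bidder wins and pays the second-highest bid.
Bids in order: 138 (H) > 137 (F) > 127 (G) > 114 (J) > 98 (M) > 81 (L) > …
Second-price: H pays F's bid of €137.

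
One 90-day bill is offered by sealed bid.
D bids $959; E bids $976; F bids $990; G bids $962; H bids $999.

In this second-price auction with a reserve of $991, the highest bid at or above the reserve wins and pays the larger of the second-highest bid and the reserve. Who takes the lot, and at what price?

Second-price auction with a reserve of $991: the highest bid at or above the reserve wins and pays the larger of the second-highest bid and the reserve.
Bids ranked: 999 (H) > 990 (F) > 976 (E) > 962 (G) > 959 (D)
H has the top bid at or above the reserve ($999).
Second-highest bid $990 is below the reserve $991, so the reserve binds → payment $991.

H pays $991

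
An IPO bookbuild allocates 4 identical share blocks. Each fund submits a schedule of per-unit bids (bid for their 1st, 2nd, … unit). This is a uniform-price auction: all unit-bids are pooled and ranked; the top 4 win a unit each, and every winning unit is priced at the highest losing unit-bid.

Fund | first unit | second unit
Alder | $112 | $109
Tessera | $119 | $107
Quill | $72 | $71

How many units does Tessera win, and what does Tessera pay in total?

Merging the schedules and taking the best 4: 119 (Tessera-1), 112 (Alder-1), 109 (Alder-2), 107 (Tessera-2)
First bid not allocated: $72.
Tessera wins 2 unit(s) at $72 each.

Tessera: 2 units, pays $144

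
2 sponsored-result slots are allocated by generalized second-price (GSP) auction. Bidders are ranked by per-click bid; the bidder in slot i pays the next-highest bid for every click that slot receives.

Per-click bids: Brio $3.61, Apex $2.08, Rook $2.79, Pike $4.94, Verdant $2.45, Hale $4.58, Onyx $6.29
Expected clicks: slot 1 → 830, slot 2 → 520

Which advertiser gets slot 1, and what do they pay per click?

Sorting advertisers: $6.29 (Onyx) > $4.94 (Pike) > $4.58 (Hale) > …
Slot 1 goes to the first-ranked bidder, Onyx, who pays the next bid down: $4.94/click.

Onyx; $4.94 per click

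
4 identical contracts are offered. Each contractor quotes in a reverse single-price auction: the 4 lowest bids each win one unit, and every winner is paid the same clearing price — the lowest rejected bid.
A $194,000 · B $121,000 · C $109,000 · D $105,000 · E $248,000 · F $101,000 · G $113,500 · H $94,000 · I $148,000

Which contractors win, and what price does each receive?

Bids ranked low→high: 94,000 (H), 101,000 (F), 105,000 (D), 109,000 (C), 113,500 (G), 121,000 (B), …
The 4 lowest are H, F, D, C.
First losing bid is G's $113,500, which sets the uniform price.

H, F, D, C; each is paid $113,500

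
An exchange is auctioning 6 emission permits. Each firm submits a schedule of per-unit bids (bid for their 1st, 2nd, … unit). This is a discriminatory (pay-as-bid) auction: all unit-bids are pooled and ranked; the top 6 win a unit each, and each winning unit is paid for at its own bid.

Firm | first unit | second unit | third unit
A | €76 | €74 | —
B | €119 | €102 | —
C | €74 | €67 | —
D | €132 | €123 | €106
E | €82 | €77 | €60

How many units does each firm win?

B 2, D 3, E 1

All unit-bids, highest first — top 6: 132 (D-1), 123 (D-2), 119 (B-1), 106 (D-3), 102 (B-2), 82 (E-1)
Next rejected bid: €77 (not a price — pay-as-bid).
Allocation: B 2, D 3, E 1.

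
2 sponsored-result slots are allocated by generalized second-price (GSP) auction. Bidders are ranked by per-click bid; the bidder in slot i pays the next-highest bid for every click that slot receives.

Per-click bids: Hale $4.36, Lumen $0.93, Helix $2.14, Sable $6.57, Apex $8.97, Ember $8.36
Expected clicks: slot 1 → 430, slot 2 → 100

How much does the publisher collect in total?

Total revenue: $4251.80

Ranked by bid: $8.97 (Apex) > $8.36 (Ember) > $6.57 (Sable) > …
Slot 1: Apex pays $8.36 × 430 = $3594.80
Slot 2: Ember pays $6.57 × 100 = $657.00
Total = $4251.80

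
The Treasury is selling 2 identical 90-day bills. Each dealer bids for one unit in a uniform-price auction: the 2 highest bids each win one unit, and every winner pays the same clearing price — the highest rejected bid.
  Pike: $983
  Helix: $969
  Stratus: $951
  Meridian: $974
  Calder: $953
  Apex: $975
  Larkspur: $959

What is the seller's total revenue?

Bids ranked high→low: 983 (Pike), 975 (Apex), 974 (Meridian), 969 (Helix), …
The 2 highest are Pike, Apex.
Clearing price = highest rejected bid = $974.
Total revenue = 2 × $974 = $1,948.

Total revenue: $1,948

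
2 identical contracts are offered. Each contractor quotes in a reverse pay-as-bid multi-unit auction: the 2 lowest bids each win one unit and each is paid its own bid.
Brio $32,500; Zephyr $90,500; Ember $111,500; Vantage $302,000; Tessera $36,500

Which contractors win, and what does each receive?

Brio $32,500, Tessera $36,500

Sorting: 32,500 (Brio), 36,500 (Tessera), 90,500 (Zephyr), 111,500 (Ember), …
The 2 lowest are Brio, Tessera.
Each winner is paid its own bid: Brio $32,500, Tessera $36,500.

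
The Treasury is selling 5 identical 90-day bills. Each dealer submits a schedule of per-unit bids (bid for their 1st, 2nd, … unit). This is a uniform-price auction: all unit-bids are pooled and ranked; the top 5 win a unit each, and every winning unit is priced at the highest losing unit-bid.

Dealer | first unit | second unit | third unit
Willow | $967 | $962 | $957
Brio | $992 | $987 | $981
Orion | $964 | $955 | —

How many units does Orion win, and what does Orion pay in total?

Pooled unit-bids ranked (top 5): 992 (Brio-1), 987 (Brio-2), 981 (Brio-3), 967 (Willow-1), 964 (Orion-1)
First bid not allocated: $962.
Orion wins 1 unit(s) at $962 each.

Orion: 1 unit, pays $962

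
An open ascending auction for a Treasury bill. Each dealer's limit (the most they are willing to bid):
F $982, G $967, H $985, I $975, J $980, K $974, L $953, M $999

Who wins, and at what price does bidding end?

Sorting limits: 999 (M) > 985 (H) > 982 (F) > 980 (J) > 975 (I) > 974 (K) > …
H is the last rival to drop out, at $985; M remains and wins at that price.

M wins at $985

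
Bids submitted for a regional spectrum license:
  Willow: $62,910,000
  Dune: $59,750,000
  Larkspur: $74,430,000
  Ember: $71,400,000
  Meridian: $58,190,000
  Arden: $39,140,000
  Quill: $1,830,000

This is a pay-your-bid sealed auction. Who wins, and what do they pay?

Larkspur pays $74,430,000

Bids in order: 74,430,000 (Larkspur) > 71,400,000 (Ember) > 62,910,000 (Willow) > 59,750,000 (Dune) > 58,190,000 (Meridian) > 39,140,000 (Arden) > …
First-price: Larkspur pays what they bid, $74,430,000.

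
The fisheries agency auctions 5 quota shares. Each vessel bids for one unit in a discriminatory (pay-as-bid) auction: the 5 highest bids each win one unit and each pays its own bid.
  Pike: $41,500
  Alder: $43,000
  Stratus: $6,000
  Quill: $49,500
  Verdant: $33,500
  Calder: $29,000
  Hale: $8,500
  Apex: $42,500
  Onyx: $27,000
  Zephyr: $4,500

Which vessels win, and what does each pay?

Quill $49,500, Alder $43,000, Apex $42,500, Pike $41,500, Verdant $33,500

Sorting: 49,500 (Quill), 43,000 (Alder), 42,500 (Apex), 41,500 (Pike), 33,500 (Verdant), 29,000 (Calder), 27,000 (Onyx), …
Top 5: Quill, Alder, Apex, Pike, Verdant.
Each winner pays its own bid: Quill $49,500, Alder $43,000, Apex $42,500, Pike $41,500, Verdant $33,500.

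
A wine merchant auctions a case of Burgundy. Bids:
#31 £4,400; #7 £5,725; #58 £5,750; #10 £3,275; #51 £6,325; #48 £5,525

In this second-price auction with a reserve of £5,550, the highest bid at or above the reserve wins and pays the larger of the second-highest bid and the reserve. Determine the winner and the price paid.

#51 pays £5,750

Second-price auction with a reserve of £5,550: the highest bid at or above the reserve wins and pays the larger of the second-highest bid and the reserve.
Bids ranked: 6,325 (#51) > 5,750 (#58) > 5,725 (#7) > 5,525 (#48) > 4,400 (#31) > 3,275 (#10)
Highest eligible bid: #51 at £6,325.
max(second-highest £5,750, reserve £5,550) = £5,750; the reserve does not bind.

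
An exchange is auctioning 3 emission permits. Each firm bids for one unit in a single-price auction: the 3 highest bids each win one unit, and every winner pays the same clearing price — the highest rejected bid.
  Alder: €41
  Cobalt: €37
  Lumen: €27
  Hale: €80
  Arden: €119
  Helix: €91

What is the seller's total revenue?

Total revenue: €123

Sorting: 119 (Arden), 91 (Helix), 80 (Hale), 41 (Alder), 37 (Cobalt), …
Winners (3 units): Arden, Helix, Hale.
Highest unsuccessful bid: €41 → clearing price.
Total revenue = 3 × €41 = €123.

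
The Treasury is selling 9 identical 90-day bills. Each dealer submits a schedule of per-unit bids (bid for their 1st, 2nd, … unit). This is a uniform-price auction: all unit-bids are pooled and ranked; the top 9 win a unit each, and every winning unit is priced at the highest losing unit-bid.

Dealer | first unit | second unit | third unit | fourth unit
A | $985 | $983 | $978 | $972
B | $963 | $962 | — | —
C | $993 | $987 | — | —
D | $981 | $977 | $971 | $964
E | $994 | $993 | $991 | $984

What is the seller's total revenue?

Total revenue: $8,802

Pooled unit-bids ranked (top 9): 994 (E-1), 993 (C-1), 993 (E-2), 991 (E-3), 987 (C-2), 985 (A-1), 984 (E-4), 983 (A-2), 981 (D-1)
Highest rejected unit-bid = $978.
Allocation: A 2, C 2, D 1, E 4. Every unit priced at $978.
Revenue = 9 × 978 = $8,802.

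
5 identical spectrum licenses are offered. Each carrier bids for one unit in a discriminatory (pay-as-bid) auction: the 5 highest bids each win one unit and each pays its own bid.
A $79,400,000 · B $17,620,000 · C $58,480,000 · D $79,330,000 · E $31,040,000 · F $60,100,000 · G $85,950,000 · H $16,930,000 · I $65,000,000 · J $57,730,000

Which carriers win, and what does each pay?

Sorting: 85,950,000 (G), 79,400,000 (A), 79,330,000 (D), 65,000,000 (I), 60,100,000 (F), 58,480,000 (C), 57,730,000 (J), …
Winners (5 units): G, A, D, I, F.
Each winner pays its own bid: G $85,950,000, A $79,400,000, D $79,330,000, I $65,000,000, F $60,100,000.

G $85,950,000, A $79,400,000, D $79,330,000, I $65,000,000, F $60,100,000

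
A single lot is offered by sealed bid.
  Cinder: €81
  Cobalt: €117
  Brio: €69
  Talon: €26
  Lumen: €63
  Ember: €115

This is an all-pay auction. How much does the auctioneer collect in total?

Total revenue: €471

Rule: the highest bidder wins the item, but every bidder pays their own bid.
Sorting bids: 117 (Cobalt) > 115 (Ember) > 81 (Cinder) > 69 (Brio) > 63 (Lumen) > 26 (Talon)
Cobalt wins with the top bid; all bids are sunk regardless.
Every bidder forfeits their bid regardless of winning.
Revenue = 81 + 117 + 69 + 26 + 63 + 115 = €471.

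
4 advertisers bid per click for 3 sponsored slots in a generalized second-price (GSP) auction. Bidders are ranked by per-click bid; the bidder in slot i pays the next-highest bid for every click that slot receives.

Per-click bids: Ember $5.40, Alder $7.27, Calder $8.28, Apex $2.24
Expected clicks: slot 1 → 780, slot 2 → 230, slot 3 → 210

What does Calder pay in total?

Sorting advertisers: $8.28 (Calder) > $7.27 (Alder) > $5.40 (Ember) > $2.24 (Apex)
Calder holds slot 1 → pays next bid $7.27 × 780 clicks = $5670.60.

Calder pays $5670.60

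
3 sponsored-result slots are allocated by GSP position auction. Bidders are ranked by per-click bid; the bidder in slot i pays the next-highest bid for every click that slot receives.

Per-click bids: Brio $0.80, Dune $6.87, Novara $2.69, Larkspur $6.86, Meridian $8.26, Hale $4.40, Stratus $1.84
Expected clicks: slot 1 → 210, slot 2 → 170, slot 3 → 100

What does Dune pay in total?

Per-click bids in order: $8.26 (Meridian) > $6.87 (Dune) > $6.86 (Larkspur) > $4.40 (Hale) > …
Dune holds slot 2 → pays next bid $6.86 × 170 clicks = $1166.20.

Dune pays $1166.20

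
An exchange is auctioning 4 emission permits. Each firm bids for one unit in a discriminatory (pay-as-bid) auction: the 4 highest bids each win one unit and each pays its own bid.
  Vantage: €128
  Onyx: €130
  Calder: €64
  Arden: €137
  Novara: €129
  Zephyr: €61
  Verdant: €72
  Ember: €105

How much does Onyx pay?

Onyx pays €130

Ordering the bids: 137 (Arden), 130 (Onyx), 129 (Novara), 128 (Vantage), 105 (Ember), 72 (Verdant), …
Top 4: Arden, Onyx, Novara, Vantage.
Onyx wins → own bid €130.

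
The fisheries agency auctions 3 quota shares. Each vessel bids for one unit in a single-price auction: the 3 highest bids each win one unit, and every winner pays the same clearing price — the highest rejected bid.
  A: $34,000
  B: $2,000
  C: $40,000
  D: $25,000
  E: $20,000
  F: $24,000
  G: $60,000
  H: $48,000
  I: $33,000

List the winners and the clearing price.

G, H, C; each pays $34,000

Sorting: 60,000 (G), 48,000 (H), 40,000 (C), 34,000 (A), 33,000 (I), …
Winners (3 units): G, H, C.
Clearing price = highest rejected bid = $34,000.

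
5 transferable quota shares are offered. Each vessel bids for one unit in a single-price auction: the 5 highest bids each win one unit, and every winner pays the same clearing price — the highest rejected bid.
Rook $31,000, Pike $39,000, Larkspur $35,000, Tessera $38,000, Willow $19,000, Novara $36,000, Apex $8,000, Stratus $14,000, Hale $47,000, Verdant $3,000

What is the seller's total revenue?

Sorting: 47,000 (Hale), 39,000 (Pike), 38,000 (Tessera), 36,000 (Novara), 35,000 (Larkspur), 31,000 (Rook), 19,000 (Willow), …
The 5 highest are Hale, Pike, Tessera, Novara, Larkspur.
Highest unsuccessful bid: $31,000 → clearing price.
Total revenue = 5 × $31,000 = $155,000.

Total revenue: $155,000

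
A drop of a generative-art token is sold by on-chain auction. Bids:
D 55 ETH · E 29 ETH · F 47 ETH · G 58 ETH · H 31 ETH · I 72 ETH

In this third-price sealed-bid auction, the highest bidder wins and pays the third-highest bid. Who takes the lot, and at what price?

I pays 55 ETH

Third-price sealed-bid auction: the highest bidder wins and pays the third-highest bid.
Bids ranked: 72 (I) > 58 (G) > 55 (D) > 47 (F) > 31 (H) > 29 (E)
I wins; payment is bid #3 in the ranking = 55 ETH.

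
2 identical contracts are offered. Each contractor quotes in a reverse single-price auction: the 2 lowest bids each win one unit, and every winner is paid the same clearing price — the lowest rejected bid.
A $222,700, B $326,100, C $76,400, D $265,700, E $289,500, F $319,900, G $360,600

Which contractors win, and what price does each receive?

C, A; each is paid $265,700

Sorting: 76,400 (C), 222,700 (A), 265,700 (D), 289,500 (E), …
Winners (2 units): C, A.
First losing bid is D's $265,700, which sets the uniform price.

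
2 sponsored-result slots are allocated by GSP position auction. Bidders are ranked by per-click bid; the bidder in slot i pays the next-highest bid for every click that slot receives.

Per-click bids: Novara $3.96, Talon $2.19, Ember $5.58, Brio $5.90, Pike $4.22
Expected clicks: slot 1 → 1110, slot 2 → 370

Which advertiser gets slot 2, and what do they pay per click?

Ranked by bid: $5.90 (Brio) > $5.58 (Ember) > $4.22 (Pike) > …
Slot 2 goes to the second-ranked bidder, Ember, who pays the next bid down: $4.22/click.

Ember; $4.22 per click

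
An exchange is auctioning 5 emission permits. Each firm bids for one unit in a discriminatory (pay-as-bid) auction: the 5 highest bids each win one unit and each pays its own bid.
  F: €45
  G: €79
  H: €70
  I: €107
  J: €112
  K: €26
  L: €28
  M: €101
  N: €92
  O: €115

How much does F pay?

Sorting: 115 (O), 112 (J), 107 (I), 101 (M), 92 (N), 79 (G), 70 (H), …
Winners (5 units): O, J, I, M, N.
F does not win → €0.

F pays €0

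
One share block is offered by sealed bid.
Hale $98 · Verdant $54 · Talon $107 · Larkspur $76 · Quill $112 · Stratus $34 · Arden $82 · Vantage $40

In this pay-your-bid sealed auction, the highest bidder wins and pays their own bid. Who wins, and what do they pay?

Pay-your-bid sealed auction: the highest bidder wins and pays their own bid.
Bids in order: 112 (Quill) > 107 (Talon) > 98 (Hale) > 82 (Arden) > 76 (Larkspur) > 54 (Verdant) > …
Quill has the highest bid and pays exactly that: $112.

Quill pays $112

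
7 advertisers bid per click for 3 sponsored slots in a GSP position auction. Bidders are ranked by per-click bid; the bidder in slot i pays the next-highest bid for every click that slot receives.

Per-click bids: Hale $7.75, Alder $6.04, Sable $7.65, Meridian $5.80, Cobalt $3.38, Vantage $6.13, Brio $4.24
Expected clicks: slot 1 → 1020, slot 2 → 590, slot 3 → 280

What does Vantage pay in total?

Vantage pays $1691.20

Per-click bids in order: $7.75 (Hale) > $7.65 (Sable) > $6.13 (Vantage) > $6.04 (Alder) > …
Vantage holds slot 3 → pays next bid $6.04 × 280 clicks = $1691.20.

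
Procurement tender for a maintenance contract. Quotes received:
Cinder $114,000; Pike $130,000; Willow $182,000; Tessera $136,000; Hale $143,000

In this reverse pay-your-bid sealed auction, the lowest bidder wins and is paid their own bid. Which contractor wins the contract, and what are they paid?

Sorting bids: 114,000 (Cinder) < 130,000 (Pike) < 136,000 (Tessera) < 143,000 (Hale) < 182,000 (Willow)
First-price: Cinder is paid what they bid, $114,000.

Cinder is paid $114,000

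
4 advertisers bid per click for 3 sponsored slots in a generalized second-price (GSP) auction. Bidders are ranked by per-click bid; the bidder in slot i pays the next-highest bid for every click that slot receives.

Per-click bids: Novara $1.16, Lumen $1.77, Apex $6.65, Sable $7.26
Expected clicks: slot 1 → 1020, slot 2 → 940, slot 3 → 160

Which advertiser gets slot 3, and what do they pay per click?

Lumen; $1.16 per click

Sorting advertisers: $7.26 (Sable) > $6.65 (Apex) > $1.77 (Lumen) > $1.16 (Novara)
Slot 3 goes to the third-ranked bidder, Lumen, who pays the next bid down: $1.16/click.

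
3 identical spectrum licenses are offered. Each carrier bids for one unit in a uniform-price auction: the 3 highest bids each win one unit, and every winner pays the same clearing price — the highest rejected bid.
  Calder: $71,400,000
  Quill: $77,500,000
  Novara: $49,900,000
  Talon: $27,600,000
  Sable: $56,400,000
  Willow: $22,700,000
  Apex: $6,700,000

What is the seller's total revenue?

Sorting: 77,500,000 (Quill), 71,400,000 (Calder), 56,400,000 (Sable), 49,900,000 (Novara), 27,600,000 (Talon), …
Top 3: Quill, Calder, Sable.
Highest unsuccessful bid: $49,900,000 → clearing price.
Total revenue = 3 × $49,900,000 = $149,700,000.

Total revenue: $149,700,000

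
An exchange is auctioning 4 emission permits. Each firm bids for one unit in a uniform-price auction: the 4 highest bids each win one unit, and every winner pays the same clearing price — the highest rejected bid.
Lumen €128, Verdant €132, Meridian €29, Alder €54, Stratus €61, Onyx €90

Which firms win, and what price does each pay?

Bids ranked high→low: 132 (Verdant), 128 (Lumen), 90 (Onyx), 61 (Stratus), 54 (Alder), 29 (Meridian)
Winners (4 units): Verdant, Lumen, Onyx, Stratus.
Clearing price = highest rejected bid = €54.

Verdant, Lumen, Onyx, Stratus; each pays €54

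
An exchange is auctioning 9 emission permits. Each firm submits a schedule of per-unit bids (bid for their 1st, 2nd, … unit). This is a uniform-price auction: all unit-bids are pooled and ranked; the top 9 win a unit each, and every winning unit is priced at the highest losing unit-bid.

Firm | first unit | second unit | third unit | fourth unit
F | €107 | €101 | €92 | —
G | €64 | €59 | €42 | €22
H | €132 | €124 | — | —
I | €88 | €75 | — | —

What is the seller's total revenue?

Total revenue: €378

Merging the schedules and taking the best 9: 132 (H-1), 124 (H-2), 107 (F-1), 101 (F-2), 92 (F-3), 88 (I-1), 75 (I-2), 64 (G-1), 59 (G-2)
Highest rejected unit-bid = €42.
Allocation: F 3, G 2, H 2, I 2. Every unit priced at €42.
Revenue = 9 × 42 = €378.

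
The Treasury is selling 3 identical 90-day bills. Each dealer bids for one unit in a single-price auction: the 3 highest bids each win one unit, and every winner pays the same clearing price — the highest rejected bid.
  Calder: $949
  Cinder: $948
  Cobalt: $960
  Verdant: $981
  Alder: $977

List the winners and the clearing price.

Verdant, Alder, Cobalt; each pays $949

Bids ranked high→low: 981 (Verdant), 977 (Alder), 960 (Cobalt), 949 (Calder), 948 (Cinder)
Winners (3 units): Verdant, Alder, Cobalt.
Clearing price = highest rejected bid = $949.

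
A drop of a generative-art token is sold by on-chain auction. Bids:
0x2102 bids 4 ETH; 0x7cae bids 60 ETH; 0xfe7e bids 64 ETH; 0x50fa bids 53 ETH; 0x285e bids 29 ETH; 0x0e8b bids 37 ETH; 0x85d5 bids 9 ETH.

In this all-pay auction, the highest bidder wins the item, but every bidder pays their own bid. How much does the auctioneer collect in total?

Rule: the highest bidder wins the item, but every bidder pays their own bid.
Bids ranked: 64 (0xfe7e) > 60 (0x7cae) > 53 (0x50fa) > 37 (0x0e8b) > 29 (0x285e) > 9 (0x85d5) > …
Every bidder forfeits their bid regardless of winning.
Revenue = 4 + 60 + 64 + 53 + 29 + 37 + 9 = 256 ETH.

Total revenue: 256 ETH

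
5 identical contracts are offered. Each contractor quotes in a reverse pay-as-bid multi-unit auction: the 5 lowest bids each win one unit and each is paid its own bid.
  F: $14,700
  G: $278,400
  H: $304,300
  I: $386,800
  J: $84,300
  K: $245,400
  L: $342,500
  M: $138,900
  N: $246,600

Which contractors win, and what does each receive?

Ordering the bids: 14,700 (F), 84,300 (J), 138,900 (M), 245,400 (K), 246,600 (N), 278,400 (G), 304,300 (H), …
Winners (5 units): F, J, M, K, N.
Each winner is paid its own bid: F $14,700, J $84,300, M $138,900, K $245,400, N $246,600.

F $14,700, J $84,300, M $138,900, K $245,400, N $246,600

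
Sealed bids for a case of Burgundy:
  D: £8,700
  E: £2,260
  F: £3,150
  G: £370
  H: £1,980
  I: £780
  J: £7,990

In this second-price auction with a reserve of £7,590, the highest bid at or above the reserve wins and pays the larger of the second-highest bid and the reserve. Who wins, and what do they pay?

D pays £7,990

Bids in order: 8,700 (D) > 7,990 (J) > 3,150 (F) > 2,260 (E) > 1,980 (H) > 780 (I) > …
D has the top bid at or above the reserve (£8,700).
max(second-highest £7,990, reserve £7,590) = £7,990; the reserve does not bind.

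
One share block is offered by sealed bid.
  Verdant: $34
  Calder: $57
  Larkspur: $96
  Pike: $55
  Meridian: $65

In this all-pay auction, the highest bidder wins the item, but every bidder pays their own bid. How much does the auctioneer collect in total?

Bids ranked: 96 (Larkspur) > 65 (Meridian) > 57 (Calder) > 55 (Pike) > 34 (Verdant)
Larkspur wins with the top bid; all bids are sunk regardless.
Every bidder forfeits their bid regardless of winning.
Revenue = 34 + 57 + 96 + 55 + 65 = $307.

Total revenue: $307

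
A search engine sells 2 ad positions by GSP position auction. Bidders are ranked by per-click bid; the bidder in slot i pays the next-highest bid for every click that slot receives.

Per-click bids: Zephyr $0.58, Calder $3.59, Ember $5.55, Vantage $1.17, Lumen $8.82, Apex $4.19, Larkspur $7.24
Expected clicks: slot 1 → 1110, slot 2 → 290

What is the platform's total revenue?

Total revenue: $9645.90

Per-click bids in order: $8.82 (Lumen) > $7.24 (Larkspur) > $5.55 (Ember) > …
Slot 1: Lumen pays $7.24 × 1110 = $8036.40
Slot 2: Larkspur pays $5.55 × 290 = $1609.50
Total = $9645.90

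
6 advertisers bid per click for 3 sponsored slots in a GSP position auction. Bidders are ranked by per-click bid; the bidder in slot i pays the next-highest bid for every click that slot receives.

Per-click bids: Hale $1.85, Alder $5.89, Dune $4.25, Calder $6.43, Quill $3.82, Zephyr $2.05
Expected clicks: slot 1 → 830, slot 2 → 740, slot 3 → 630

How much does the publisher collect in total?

Sorting advertisers: $6.43 (Calder) > $5.89 (Alder) > $4.25 (Dune) > $3.82 (Quill) > …
Slot 1: Calder pays $5.89 × 830 = $4888.70
Slot 2: Alder pays $4.25 × 740 = $3145.00
Slot 3: Dune pays $3.82 × 630 = $2406.60
Total = $10440.30

Total revenue: $10440.30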